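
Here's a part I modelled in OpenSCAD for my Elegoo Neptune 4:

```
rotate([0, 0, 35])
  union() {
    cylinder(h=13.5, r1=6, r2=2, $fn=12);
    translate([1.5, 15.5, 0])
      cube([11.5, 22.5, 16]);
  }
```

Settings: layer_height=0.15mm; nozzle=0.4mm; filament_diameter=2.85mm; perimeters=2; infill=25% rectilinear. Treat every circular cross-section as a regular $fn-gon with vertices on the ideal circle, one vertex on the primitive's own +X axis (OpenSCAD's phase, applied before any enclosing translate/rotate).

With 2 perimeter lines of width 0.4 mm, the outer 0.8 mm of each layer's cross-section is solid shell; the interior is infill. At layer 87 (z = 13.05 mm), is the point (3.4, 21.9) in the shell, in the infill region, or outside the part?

At z = 13.05 mm: the cone (r1=6→r2=2) has section circumradius 2.133 here — a regular 12-gon; the cube at (1.5, 15.5) is present — its section is the full 11.5×22.5 rectangle; Merging all regions: the 2 present regions are separate (no shared area or edge), so areas and boundary lengths simply add and each stays a separate island — 2 connected regions; (rotated 35° about Z; rotation is an isometry so areas/perimeters/island counts are preserved). Overall, the cross-section has 2 separate islands. Undo the 35° rotation: the query point maps to (15.346, 15.989) in the un-rotated model frame. The nearest boundary edge runs (13.00, 38.00)→(13.00, 15.50); distance from the point to it = 2.35 mm. The point is not inside any of the regions above, so it lies outside the cross-section (2.35 mm from the nearest boundary).

outside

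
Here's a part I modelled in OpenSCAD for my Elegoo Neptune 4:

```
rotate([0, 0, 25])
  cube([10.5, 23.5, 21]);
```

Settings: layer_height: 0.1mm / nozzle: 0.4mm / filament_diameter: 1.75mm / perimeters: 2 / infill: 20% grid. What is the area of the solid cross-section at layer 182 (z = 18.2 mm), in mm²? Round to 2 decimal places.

At z = 18.2 mm: the cube (footprint 10.5×23.5) is included at this height (area 246.75 mm²); (rotated 25° about Z; rotation is an isometry so areas/perimeters/island counts are preserved). Overall, the cross-section is a single solid region. Net area = 246.75 mm².

246.75 mm²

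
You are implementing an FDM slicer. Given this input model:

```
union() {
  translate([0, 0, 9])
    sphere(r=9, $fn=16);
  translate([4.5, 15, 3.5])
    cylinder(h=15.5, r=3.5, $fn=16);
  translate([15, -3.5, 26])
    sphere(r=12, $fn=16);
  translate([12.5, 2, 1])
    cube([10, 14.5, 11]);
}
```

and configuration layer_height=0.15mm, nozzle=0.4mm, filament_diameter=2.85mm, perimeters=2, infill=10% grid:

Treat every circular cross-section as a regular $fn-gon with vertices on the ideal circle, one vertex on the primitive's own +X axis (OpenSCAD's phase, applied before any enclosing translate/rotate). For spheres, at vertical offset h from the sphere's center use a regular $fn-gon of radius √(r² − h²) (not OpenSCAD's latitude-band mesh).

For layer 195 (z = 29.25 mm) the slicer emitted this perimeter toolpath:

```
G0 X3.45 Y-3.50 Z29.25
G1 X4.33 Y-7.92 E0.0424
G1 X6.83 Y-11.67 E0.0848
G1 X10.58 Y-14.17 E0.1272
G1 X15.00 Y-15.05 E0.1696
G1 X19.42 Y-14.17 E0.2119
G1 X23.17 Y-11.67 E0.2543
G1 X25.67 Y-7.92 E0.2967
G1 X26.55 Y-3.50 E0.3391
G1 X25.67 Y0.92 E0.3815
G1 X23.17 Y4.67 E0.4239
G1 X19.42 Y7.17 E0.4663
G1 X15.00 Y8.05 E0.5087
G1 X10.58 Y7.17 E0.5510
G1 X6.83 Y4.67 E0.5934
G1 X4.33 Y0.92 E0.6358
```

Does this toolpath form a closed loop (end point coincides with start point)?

no

Start point (G0): (3.45, -3.50). End point (last G1): the path does not return to the start — open.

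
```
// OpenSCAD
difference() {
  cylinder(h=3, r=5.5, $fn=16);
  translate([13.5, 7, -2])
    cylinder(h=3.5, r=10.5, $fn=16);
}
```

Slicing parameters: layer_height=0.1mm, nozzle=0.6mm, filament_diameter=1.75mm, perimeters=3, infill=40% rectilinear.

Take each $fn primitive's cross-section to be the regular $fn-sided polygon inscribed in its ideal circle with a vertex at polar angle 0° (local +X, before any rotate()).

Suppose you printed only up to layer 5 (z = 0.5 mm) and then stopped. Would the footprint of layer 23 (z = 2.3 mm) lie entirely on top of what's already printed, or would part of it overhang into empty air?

part overhangs

Compare the two slices. At z = 0.5: the cylinder: section is a regular 16-gon, circumradius r=5.5 (area = (16/2)·5.500²·sin(360°/16) = 92.61 mm²); the r=10.5 cylinder at (13.5, 7) contributes a regular 16-gon of circumradius 10.5 (area = (16/2)·10.500²·sin(360°/16) = 337.53 mm²); Taking the first minus the rest: starting from the r=5.5 cylinder (92.61 mm²), the r=10.5 cylinder at (13.5, 7) partially overlaps it — only the 1.59 mm² overlap (of its 337.53 mm²) is removed, clipping the outline — area = 91.02 mm². At z = 2.3: the r=5.5 cylinder contributes a regular 16-gon of circumradius 5.5 (area = (16/2)·5.500²·sin(360°/16) = 92.61 mm²); the cylinder at (13.5, 7) does not reach this height (z outside [-2, 1.5]); Subtracting the remaining from the first: none of the subtracted shapes is present at this height, so the r=5.5 cylinder is unchanged — area = 92.61 mm². Checking containment: at z = 2.3 the cross-section extends beyond the z = 0.5 cross-section by about 1.59 mm².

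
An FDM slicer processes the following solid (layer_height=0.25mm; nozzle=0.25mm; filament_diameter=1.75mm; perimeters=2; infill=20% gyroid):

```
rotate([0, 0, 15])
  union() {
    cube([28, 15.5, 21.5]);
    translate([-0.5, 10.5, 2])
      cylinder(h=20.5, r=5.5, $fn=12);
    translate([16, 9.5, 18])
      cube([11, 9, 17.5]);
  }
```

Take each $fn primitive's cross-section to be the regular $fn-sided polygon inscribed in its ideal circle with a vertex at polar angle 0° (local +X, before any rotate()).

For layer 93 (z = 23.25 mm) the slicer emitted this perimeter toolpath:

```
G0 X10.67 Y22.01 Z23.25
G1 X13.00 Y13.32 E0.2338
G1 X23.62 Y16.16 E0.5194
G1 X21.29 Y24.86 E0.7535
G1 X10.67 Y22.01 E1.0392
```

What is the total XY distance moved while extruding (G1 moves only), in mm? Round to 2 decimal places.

Sum the Euclidean lengths of each G1 segment: total = 39.99 mm.

39.99 mm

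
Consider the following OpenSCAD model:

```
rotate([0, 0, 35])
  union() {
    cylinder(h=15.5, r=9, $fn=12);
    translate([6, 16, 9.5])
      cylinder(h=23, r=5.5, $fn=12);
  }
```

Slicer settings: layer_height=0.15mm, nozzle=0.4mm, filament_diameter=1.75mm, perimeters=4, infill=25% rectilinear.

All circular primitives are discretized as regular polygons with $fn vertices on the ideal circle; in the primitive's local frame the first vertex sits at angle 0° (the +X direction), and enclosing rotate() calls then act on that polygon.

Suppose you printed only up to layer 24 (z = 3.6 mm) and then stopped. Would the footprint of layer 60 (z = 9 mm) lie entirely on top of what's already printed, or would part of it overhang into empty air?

entirely on top

Compare the two slices. At z = 3.6: the r=9 cylinder contributes a regular 12-gon of circumradius 9 (area = (12/2)·9.000²·sin(360°/12) = 243.00 mm²); the cylinder at (6, 16) is absent (z outside [9.5, 32.5]); Taking the union: only the r=9 cylinder is present, so the union is just that shape — area = 243.00 mm²; (whole slice rotated 35° about Z — lengths, areas and connectivity unchanged). At z = 9: the cylinder: section is a regular 12-gon, circumradius r=9 (area = (12/2)·9.000²·sin(360°/12) = 243.00 mm²); the cylinder at (6, 16) does not reach this height (z outside [9.5, 32.5]); Taking the union: only the r=9 cylinder is present, so the union is just that shape — area = 243.00 mm²; (whole slice rotated 35° about Z — lengths, areas and connectivity unchanged). Checking containment: the cross-section at z = 9 is a subset of the cross-section at z = 3.6.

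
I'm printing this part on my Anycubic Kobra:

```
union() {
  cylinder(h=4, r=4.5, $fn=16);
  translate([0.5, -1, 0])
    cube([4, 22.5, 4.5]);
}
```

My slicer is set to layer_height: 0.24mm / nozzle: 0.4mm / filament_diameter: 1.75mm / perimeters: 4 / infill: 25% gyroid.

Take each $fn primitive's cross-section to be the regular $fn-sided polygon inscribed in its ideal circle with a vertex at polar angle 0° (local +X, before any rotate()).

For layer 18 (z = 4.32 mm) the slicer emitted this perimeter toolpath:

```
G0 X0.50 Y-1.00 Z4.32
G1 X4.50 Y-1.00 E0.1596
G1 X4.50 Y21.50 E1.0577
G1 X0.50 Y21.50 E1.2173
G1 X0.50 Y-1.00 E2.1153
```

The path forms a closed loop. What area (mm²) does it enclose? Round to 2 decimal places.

Apply the shoelace formula to the sequence of (X, Y) vertices; enclosed area = 90.00 mm².

90.00 mm²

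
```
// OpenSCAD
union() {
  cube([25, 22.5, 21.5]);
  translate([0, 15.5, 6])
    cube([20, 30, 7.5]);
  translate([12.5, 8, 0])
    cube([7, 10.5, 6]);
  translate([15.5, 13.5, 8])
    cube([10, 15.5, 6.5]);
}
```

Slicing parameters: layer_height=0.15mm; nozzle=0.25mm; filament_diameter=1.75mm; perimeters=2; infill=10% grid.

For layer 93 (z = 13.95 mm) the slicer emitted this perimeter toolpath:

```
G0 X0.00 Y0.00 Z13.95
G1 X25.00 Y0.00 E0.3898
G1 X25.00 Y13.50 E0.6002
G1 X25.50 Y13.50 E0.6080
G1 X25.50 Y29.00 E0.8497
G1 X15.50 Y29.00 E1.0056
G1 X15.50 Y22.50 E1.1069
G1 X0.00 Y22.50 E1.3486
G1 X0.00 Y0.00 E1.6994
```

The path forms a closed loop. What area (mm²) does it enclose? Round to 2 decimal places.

Apply the shoelace formula to the sequence of (X, Y) vertices; enclosed area = 632.00 mm².

632.00 mm²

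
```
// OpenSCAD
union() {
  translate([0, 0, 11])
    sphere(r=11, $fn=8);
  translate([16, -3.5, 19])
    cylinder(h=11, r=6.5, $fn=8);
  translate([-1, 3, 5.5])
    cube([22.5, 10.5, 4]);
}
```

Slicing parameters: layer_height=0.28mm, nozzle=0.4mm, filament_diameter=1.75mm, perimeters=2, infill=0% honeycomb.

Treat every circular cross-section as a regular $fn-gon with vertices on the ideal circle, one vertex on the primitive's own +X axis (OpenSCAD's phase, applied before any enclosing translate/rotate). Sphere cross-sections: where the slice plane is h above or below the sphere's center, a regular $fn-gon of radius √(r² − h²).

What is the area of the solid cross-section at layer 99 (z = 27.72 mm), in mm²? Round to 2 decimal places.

119.50 mm²

At z = 27.72 mm: the sphere is absent (|z−center|=16.720 > r=11); the r=6.5 cylinder at (16, -3.5) contributes a regular 8-gon of circumradius 6.5 (area = (8/2)·6.500²·sin(360°/8) = 119.50 mm²); the cube at (-1, 3) does not reach this height (z outside [5.5, 9.5]); Taking the union: only the r=6.5 cylinder at (16, -3.5) is present, so the union is just that shape — area = 119.50 mm². Overall, the cross-section is a single solid region. Net area = 119.50 mm².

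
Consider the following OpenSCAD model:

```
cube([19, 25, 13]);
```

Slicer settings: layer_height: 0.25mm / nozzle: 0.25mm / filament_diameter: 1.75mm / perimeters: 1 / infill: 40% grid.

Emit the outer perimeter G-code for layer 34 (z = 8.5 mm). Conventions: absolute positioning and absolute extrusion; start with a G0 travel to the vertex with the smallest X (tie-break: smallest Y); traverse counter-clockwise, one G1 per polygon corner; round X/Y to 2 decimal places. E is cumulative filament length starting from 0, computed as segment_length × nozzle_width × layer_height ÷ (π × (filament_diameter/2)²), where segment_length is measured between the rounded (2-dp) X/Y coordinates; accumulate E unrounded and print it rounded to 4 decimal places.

G0 X0.00 Y0.00 Z8.50
G1 X19.00 Y0.00 E0.4937
G1 X19.00 Y25.00 E1.1433
G1 X0.00 Y25.00 E1.6370
G1 X0.00 Y0.00 E2.2866

At z = 8.5 mm: the cube is present — its section is the full 19×25 rectangle. The outline is a single polygon with 4 vertices. Extrusion per mm of travel: 0.25 × 0.25 / (π × 0.875²) = 0.025984. Accumulating E over each segment gives final E = 2.2866.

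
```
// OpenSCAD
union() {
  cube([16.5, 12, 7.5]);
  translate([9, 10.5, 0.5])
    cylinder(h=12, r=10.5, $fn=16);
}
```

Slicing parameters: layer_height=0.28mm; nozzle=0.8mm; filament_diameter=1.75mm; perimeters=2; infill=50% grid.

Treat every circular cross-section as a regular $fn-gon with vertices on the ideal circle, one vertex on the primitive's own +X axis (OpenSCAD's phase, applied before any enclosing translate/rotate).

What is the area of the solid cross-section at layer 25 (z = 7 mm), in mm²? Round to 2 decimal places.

360.88 mm²

At z = 7 mm: the cube is present — its section is the full 16.5×12 rectangle (area 198.00 mm²); the cylinder at (9, 10.5): section is a regular 16-gon, circumradius r=10.5 (area = (16/2)·10.500²·sin(360°/16) = 337.53 mm²); Combining (union): the regions partially overlap — summed areas 535.53 mm² minus the doubly-counted overlap 174.65 mm² gives 360.88 mm² — area = 360.88 mm². Overall, the cross-section is a single solid region. Net area = 360.88 mm².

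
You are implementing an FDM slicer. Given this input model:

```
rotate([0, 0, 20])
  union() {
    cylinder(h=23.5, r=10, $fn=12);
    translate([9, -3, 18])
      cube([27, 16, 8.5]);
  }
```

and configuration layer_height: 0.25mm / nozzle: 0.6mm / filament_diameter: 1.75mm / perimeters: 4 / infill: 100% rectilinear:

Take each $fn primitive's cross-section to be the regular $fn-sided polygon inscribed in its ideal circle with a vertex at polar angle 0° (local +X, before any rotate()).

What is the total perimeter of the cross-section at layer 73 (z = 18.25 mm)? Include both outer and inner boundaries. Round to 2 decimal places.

134.22 mm

At z = 18.25 mm: the r=10 cylinder contributes a regular 12-gon of circumradius 10 (perimeter = 2·12·10.000·sin(180°/12) = 62.12 mm); the cube at (9, -3) is present — its section is the full 27×16 rectangle (perimeter 86.00 mm); Taking the union: the regions partially overlap (shared area 3.66 mm²), so the edge portions inside another operand are dropped and the merged outline is re-measured after clipping — boundary = 134.22 mm; (rotated 20° about Z; rotation is an isometry so areas/perimeters/island counts are preserved). Overall, the cross-section is a single solid region. Total boundary length (outer) = 134.22 mm.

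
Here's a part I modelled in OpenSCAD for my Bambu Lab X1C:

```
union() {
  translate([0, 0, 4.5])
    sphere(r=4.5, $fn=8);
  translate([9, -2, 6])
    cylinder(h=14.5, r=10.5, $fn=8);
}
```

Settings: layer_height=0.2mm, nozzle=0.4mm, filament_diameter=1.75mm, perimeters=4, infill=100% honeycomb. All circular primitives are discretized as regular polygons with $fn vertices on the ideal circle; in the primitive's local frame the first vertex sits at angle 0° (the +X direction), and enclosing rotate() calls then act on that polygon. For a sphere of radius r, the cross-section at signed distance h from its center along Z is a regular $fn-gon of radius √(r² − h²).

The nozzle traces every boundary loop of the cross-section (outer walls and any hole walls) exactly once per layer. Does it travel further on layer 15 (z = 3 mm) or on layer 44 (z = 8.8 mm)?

layer 44 (z = 8.8 mm)

Layer 15 (z = 3): the r=4.5 sphere contributes a regular 8-gon of circumradius √(4.5²−1.5²) = 4.243 (perimeter = 2·8·4.243·sin(180°/8) = 25.98 mm); the cylinder at (9, -2) is absent (z outside [6, 20.5]); Combining (union): only the r=4.5 sphere is present, so the union is just that shape — boundary = 25.98 mm. So its perimeter = 25.98 mm. Layer 44 (z = 8.8): the sphere: section is a regular 8-gon, circumradius = √(r²−h²) = √(4.5²−4.3²) = 1.327 (perimeter = 2·8·1.327·sin(180°/8) = 8.12 mm); the r=10.5 cylinder at (9, -2) gives a regular 8-gon of circumradius 10.5 (constant along its height) (perimeter = 2·8·10.500·sin(180°/8) = 64.29 mm); Combining (union): the regions partially overlap (shared area 4.00 mm²), so the edge portions inside another operand are dropped and the merged outline is re-measured after clipping — boundary = 64.79 mm. So its perimeter = 64.79 mm. Layer 44 is larger (64.79 vs 25.98 mm).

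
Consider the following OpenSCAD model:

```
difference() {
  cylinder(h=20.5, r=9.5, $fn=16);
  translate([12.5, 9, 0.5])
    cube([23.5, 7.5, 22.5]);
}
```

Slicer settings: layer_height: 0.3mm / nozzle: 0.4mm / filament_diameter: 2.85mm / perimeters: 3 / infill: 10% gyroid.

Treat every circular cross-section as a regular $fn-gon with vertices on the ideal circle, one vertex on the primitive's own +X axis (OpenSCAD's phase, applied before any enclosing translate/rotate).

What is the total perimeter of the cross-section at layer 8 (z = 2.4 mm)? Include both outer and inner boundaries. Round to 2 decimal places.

At z = 2.4 mm: the cylinder: section is a regular 16-gon, circumradius r=9.5 (perimeter = 2·16·9.500·sin(180°/16) = 59.31 mm); the cube at (12.5, 9) (footprint 23.5×7.5) is included at this height (perimeter 62.00 mm); After the difference (first − rest): starting from the r=9.5 cylinder, the 23.5×7.5 cube at (12.5, 9) misses the remaining region (no effect) — boundary = 59.31 mm. Overall, the cross-section is a single solid region. Total boundary length (outer) = 59.31 mm.

59.31 mm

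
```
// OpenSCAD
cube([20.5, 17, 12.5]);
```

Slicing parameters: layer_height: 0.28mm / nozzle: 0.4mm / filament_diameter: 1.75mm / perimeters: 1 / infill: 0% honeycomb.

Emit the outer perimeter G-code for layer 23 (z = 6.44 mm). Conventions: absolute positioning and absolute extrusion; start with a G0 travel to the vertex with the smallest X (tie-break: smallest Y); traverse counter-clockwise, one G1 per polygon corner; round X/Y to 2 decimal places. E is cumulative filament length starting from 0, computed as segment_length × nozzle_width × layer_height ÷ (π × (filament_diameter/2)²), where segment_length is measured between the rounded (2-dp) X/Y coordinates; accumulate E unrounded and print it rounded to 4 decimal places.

At z = 6.44 mm: the cube (footprint 20.5×17) is included at this height. The outline is a single polygon with 4 vertices. Extrusion per mm of travel: 0.4 × 0.28 / (π × 0.875²) = 0.046564. Accumulating E over each segment gives final E = 3.4923.

G0 X0.00 Y0.00 Z6.44
G1 X20.50 Y0.00 E0.9546
G1 X20.50 Y17.00 E1.7462
G1 X0.00 Y17.00 E2.7007
G1 X0.00 Y0.00 E3.4923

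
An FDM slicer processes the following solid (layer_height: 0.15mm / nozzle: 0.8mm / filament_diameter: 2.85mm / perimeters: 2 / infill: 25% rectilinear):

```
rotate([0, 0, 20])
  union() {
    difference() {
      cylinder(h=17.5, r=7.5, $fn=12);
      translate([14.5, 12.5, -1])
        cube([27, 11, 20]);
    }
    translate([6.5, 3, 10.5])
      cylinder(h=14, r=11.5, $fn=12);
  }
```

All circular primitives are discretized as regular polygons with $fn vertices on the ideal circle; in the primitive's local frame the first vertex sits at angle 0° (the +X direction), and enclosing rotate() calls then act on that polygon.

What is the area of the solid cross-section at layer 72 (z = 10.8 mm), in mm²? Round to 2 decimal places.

433.88 mm²

At z = 10.8 mm: the r=7.5 cylinder gives a regular 12-gon of circumradius 7.5 (constant along its height) (area = (12/2)·7.500²·sin(360°/12) = 168.75 mm²); the cube at (14.5, 12.5) is present — its section is the full 27×11 rectangle (area 297.00 mm²); After the difference (first − rest): starting from the r=7.5 cylinder (168.75 mm²), the 27×11 cube at (14.5, 12.5) misses the remaining region (no effect) — area = 168.75 mm²; the cylinder at (6.5, 3): section is a regular 12-gon, circumradius r=11.5 (area = (12/2)·11.500²·sin(360°/12) = 396.75 mm²); Taking the union: the regions partially overlap — summed areas 565.50 mm² minus the doubly-counted overlap 131.62 mm² gives 433.88 mm² — area = 433.88 mm²; (whole slice rotated 20° about Z — lengths, areas and connectivity unchanged). Overall, the cross-section is a single solid region. Net area = 433.88 mm².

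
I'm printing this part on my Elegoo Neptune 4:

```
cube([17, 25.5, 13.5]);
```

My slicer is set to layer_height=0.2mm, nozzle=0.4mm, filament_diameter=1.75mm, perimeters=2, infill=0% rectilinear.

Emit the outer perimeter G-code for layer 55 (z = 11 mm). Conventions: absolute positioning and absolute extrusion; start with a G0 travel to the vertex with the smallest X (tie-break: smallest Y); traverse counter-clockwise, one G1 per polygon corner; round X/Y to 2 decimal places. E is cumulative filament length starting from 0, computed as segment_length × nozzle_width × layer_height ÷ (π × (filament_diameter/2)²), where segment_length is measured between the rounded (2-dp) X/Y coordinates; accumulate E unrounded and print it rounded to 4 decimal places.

At z = 11 mm: the 17×25.5 cube contributes its full rectangle. The outline is a single polygon with 4 vertices. Extrusion per mm of travel: 0.4 × 0.2 / (π × 0.875²) = 0.033260. Accumulating E over each segment gives final E = 2.8271.

G0 X0.00 Y0.00 Z11.00
G1 X17.00 Y0.00 E0.5654
G1 X17.00 Y25.50 E1.4136
G1 X0.00 Y25.50 E1.9790
G1 X0.00 Y0.00 E2.8271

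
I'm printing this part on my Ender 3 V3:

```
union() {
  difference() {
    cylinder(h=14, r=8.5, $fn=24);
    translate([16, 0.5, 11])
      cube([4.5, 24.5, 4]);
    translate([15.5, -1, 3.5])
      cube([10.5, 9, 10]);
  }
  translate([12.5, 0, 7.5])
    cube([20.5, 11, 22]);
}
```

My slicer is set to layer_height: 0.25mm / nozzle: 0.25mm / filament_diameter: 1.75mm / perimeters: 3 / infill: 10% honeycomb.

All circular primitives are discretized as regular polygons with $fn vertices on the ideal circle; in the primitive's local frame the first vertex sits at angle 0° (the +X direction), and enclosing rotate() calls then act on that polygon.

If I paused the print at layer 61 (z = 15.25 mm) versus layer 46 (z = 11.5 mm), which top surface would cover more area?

layer 46 (z = 11.5 mm)

Layer 61 (z = 15.25): the cylinder is absent (z outside [0, 14]); the cube at (16, 0.5) is absent (z outside [11, 15]); the cube at (15.5, -1) is absent (z outside [3.5, 13.5]); After the difference (first − rest): the first operand is absent here, so nothing remains; the cube at (12.5, 0) is present — its section is the full 20.5×11 rectangle (area 225.50 mm²); Merging all regions: only the 20.5×11 cube at (12.5, 0) is present, so the union is just that shape — area = 225.50 mm². So its area = 225.50 mm². Layer 46 (z = 11.5): the cylinder: section is a regular 24-gon, circumradius r=8.5 (area = (24/2)·8.500²·sin(360°/24) = 224.40 mm²); the cube at (16, 0.5) (footprint 4.5×24.5) is included at this height (area 110.25 mm²); the cube at (15.5, -1) is present — its section is the full 10.5×9 rectangle (area 94.50 mm²); Subtracting the remaining from the first: starting from the r=8.5 cylinder (224.40 mm²), the 4.5×24.5 cube at (16, 0.5) misses the remaining region (no effect); the 10.5×9 cube at (15.5, -1) misses the remaining region (no effect) — area = 224.40 mm²; the 20.5×11 cube at (12.5, 0) contributes its full rectangle (area 225.50 mm²); Taking the union: the 2 present regions are separate (no shared area or edge), so areas and boundary lengths simply add and each stays a separate island — area = 449.90 mm². So its area = 449.90 mm². Layer 46 is larger (449.90 vs 225.50 mm²).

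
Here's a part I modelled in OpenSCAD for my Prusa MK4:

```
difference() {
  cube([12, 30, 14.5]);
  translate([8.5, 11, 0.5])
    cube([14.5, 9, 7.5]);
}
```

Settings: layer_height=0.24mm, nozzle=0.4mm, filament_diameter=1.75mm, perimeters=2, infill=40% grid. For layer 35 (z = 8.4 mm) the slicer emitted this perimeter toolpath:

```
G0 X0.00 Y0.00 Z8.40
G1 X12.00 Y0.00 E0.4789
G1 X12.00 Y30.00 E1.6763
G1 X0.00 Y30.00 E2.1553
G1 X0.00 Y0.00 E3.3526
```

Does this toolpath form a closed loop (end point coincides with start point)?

Start point (G0): (0.00, 0.00). End point (last G1): the path returns to the start — closed.

yes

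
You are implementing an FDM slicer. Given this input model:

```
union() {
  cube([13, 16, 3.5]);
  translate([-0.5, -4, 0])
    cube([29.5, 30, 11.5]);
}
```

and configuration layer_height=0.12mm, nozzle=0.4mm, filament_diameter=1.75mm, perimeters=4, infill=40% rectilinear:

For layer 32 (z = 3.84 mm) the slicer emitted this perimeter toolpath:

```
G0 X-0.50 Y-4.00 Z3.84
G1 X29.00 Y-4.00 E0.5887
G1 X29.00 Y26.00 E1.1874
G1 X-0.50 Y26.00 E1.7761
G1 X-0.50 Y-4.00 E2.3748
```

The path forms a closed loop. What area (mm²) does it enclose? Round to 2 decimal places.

885.00 mm²

Apply the shoelace formula to the sequence of (X, Y) vertices; enclosed area = 885.00 mm².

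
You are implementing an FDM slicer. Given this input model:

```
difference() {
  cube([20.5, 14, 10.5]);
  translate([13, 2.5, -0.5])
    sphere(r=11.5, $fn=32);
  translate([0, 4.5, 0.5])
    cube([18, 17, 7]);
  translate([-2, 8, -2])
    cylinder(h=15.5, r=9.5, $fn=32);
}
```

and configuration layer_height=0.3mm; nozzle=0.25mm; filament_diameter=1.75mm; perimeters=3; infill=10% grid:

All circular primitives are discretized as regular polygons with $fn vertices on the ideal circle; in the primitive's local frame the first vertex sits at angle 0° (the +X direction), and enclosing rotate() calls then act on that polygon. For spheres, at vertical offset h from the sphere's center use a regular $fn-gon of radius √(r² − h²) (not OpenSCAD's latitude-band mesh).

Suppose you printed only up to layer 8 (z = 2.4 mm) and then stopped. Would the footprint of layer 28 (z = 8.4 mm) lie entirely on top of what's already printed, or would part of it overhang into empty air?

part overhangs

Compare the two slices. At z = 2.4: the 20.5×14 cube contributes its full rectangle (area 287.00 mm²); the sphere at (13, 2.5): section is a regular 32-gon, circumradius = √(r²−h²) = √(11.5²−2.9²) = 11.128 (area = (32/2)·11.128²·sin(360°/32) = 386.56 mm²); the cube at (0, 4.5) is present — its section is the full 18×17 rectangle (area 306.00 mm²); the r=9.5 cylinder at (-2, 8) contributes a regular 32-gon of circumradius 9.5 (area = (32/2)·9.500²·sin(360°/32) = 281.71 mm²); After the difference (first − rest): starting from the 20.5×14 cube (287.00 mm²), the r=11.5 sphere at (13, 2.5) partially overlaps it — only the 219.21 mm² overlap (of its 386.56 mm²) is removed, clipping the outline; the 18×17 cube at (0, 4.5) partially overlaps it — only the 52.89 mm² overlap (of its 306.00 mm²) is removed, clipping the outline; the r=9.5 cylinder at (-2, 8) partially overlaps it — only the 8.94 mm² overlap (of its 281.71 mm²) is removed, clipping the outline — area = 5.96 mm². At z = 8.4: the cube (footprint 20.5×14) is included at this height (area 287.00 mm²); the sphere at (13, 2.5): section is a regular 32-gon, circumradius = √(r²−h²) = √(11.5²−8.9²) = 7.283 (area = (32/2)·7.283²·sin(360°/32) = 165.56 mm²); the cube at (0, 4.5) does not reach this height (z outside [0.5, 7.5]); the cylinder at (-2, 8): section is a regular 32-gon, circumradius r=9.5 (area = (32/2)·9.500²·sin(360°/32) = 281.71 mm²); Subtracting the remaining from the first: starting from the 20.5×14 cube (287.00 mm²), the r=11.5 sphere at (13, 2.5) partially overlaps it — only the 118.34 mm² overlap (of its 165.56 mm²) is removed, clipping the outline; the r=9.5 cylinder at (-2, 8) partially overlaps it — only the 87.65 mm² overlap (of its 281.71 mm²) is removed, clipping the outline — area = 81.01 mm². Checking containment: at z = 8.4 the cross-section extends beyond the z = 2.4 cross-section by about 75.05 mm².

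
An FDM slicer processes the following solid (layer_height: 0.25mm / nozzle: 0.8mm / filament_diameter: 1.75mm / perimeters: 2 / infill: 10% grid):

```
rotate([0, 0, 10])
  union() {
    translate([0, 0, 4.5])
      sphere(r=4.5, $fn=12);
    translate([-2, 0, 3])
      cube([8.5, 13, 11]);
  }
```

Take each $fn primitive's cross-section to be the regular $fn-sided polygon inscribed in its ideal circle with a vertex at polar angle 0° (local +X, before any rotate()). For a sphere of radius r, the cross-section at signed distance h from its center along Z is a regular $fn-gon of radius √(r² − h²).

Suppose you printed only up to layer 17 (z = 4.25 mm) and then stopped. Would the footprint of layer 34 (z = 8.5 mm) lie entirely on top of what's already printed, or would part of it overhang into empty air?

entirely on top

Compare the two slices. At z = 4.25: the r=4.5 sphere slices to a regular 12-gon of circumradius 4.493 (√(r²−h²) with h=0.25 from center) (area = (12/2)·4.493²·sin(360°/12) = 60.56 mm²); the 8.5×13 cube at (-2, 0) contributes its full rectangle (area 110.50 mm²); Merging all regions: the regions partially overlap — summed areas 171.06 mm² minus the doubly-counted overlap 23.59 mm² gives 147.47 mm² — area = 147.47 mm²; (rotated 10° about Z; rotation is an isometry so areas/perimeters/island counts are preserved). At z = 8.5: the sphere: section is a regular 12-gon, circumradius = √(r²−h²) = √(4.5²−4²) = 2.062 (area = (12/2)·2.062²·sin(360°/12) = 12.75 mm²); the 8.5×13 cube at (-2, 0) contributes its full rectangle (area 110.50 mm²); Merging all regions: the regions partially overlap — summed areas 123.25 mm² minus the doubly-counted overlap 6.37 mm² gives 116.88 mm² — area = 116.88 mm²; (rotated 10° about Z; rotation is an isometry so areas/perimeters/island counts are preserved). Checking containment: the cross-section at z = 8.5 is a subset of the cross-section at z = 4.25.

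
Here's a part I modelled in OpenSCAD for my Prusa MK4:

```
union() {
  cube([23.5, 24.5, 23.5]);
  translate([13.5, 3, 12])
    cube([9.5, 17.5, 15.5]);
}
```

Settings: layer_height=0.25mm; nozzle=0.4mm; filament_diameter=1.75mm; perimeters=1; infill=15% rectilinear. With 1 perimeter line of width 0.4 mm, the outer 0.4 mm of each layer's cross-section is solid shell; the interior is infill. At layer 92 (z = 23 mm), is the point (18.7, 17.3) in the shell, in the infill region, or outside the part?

At z = 23 mm: the cube is present — its section is the full 23.5×24.5 rectangle; the cube at (13.5, 3) is present — its section is the full 9.5×17.5 rectangle; Taking the union: the 9.5×17.5 cube at (13.5, 3) lies entirely inside the 23.5×24.5 cube, so the union is just the 23.5×24.5 cube — 1 connected region. Overall, the cross-section is a single solid region. The nearest boundary edge runs (23.50, 24.50)→(23.50, 0.00); distance from the point to it = 4.80 mm. The point is inside the cross-section and 4.80 mm from the nearest boundary — more than the 0.4 mm shell width (1 × 0.4), so it's in the infill interior.

infill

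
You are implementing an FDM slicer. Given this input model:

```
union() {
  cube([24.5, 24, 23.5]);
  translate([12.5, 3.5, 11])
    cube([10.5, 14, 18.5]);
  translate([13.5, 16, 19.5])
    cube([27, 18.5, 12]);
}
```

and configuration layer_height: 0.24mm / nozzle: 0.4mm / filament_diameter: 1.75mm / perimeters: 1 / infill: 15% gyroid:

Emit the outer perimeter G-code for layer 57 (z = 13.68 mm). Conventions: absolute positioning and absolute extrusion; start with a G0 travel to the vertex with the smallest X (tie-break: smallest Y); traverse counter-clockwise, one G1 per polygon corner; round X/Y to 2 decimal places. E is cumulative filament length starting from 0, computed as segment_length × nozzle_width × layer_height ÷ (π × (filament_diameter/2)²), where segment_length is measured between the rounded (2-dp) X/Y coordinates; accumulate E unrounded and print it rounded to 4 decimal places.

G0 X0.00 Y0.00 Z13.68
G1 X24.50 Y0.00 E0.9778
G1 X24.50 Y24.00 E1.9357
G1 X0.00 Y24.00 E2.9136
G1 X0.00 Y0.00 E3.8715

At z = 13.68 mm: the cube is present — its section is the full 24.5×24 rectangle; the cube at (12.5, 3.5) is present — its section is the full 10.5×14 rectangle; the cube at (13.5, 16) is not intersected at this z (z outside [19.5, 31.5]); Combining (union): the 10.5×14 cube at (12.5, 3.5) lies entirely inside the 24.5×24 cube, so the union is just the 24.5×24 cube — 1 connected region. The outline is a single polygon with 4 vertices. Extrusion per mm of travel: 0.4 × 0.24 / (π × 0.875²) = 0.039912. Accumulating E over each segment gives final E = 3.8715.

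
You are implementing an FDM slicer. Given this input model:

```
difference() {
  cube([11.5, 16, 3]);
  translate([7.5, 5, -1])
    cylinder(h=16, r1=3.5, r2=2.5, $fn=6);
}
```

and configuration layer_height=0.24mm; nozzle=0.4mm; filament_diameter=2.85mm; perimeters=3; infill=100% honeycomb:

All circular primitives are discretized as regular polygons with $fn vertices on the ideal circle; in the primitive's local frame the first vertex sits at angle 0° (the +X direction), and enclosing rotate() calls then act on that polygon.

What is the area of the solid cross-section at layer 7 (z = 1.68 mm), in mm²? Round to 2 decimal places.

155.15 mm²

At z = 1.68 mm: the 11.5×16 cube contributes its full rectangle (area 184.00 mm²); the cone at (7.5, 5) contributes a regular 6-gon of circumradius 3.333 (interpolated between r1=3.5 and r2=2.5 at t=0.167) (area = (6/2)·3.333²·sin(360°/6) = 28.85 mm²); Taking the first minus the rest: starting from the 11.5×16 cube (184.00 mm²), the cone at (7.5, 5) lies wholly inside it (removes its full 28.85 mm² and its 20.00 mm outline becomes a hole wall) — area = 155.15 mm². Overall, the cross-section is one region with 1 hole. Net area = 155.15 mm².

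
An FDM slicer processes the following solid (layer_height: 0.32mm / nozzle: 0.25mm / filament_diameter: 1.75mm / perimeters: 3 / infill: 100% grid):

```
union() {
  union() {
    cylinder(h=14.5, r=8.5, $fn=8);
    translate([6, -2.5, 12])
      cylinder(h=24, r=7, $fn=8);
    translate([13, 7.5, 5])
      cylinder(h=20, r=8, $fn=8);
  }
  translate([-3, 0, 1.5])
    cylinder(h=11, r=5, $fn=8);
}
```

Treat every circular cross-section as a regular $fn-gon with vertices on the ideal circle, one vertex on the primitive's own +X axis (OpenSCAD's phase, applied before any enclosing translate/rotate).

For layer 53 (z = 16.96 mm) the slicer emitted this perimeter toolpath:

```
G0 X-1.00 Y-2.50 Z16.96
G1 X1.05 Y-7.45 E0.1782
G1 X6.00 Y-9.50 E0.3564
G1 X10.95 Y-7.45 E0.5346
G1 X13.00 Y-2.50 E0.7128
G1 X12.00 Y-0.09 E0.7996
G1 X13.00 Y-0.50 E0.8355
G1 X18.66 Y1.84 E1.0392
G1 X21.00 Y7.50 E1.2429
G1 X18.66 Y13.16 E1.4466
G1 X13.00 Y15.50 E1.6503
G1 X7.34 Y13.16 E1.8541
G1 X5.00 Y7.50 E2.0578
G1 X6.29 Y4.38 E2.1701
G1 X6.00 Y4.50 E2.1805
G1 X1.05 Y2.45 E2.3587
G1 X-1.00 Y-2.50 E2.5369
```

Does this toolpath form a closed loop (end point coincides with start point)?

yes

Start point (G0): (-1.00, -2.50). End point (last G1): the path returns to the start — closed.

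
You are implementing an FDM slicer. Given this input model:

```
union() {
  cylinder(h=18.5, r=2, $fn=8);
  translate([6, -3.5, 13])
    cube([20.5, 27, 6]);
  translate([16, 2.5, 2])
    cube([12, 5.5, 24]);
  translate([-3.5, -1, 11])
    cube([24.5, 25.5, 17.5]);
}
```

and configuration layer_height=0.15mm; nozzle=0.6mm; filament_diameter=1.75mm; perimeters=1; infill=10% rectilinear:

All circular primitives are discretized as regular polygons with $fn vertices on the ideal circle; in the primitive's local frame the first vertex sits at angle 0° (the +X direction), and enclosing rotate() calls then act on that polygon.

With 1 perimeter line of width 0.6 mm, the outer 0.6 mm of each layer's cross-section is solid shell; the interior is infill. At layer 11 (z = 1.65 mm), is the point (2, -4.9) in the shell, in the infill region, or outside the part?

outside

At z = 1.65 mm: the r=2 cylinder gives a regular 8-gon of circumradius 2 (constant along its height); the cube at (6, -3.5) is not intersected at this z (z outside [13, 19]); the cube at (16, 2.5) is absent (z outside [2, 26]); the cube at (-3.5, -1) does not reach this height (z outside [11, 28.5]); Combining (union): only the r=2 cylinder is present, so the union is just that shape — 1 connected region. Overall, the cross-section is a single solid region. The nearest boundary edge runs (-0.00, -2.00)→(1.41, -1.41); distance from the point to it = 3.44 mm. The point is not inside any of the regions above, so it lies outside the cross-section (3.44 mm from the nearest boundary).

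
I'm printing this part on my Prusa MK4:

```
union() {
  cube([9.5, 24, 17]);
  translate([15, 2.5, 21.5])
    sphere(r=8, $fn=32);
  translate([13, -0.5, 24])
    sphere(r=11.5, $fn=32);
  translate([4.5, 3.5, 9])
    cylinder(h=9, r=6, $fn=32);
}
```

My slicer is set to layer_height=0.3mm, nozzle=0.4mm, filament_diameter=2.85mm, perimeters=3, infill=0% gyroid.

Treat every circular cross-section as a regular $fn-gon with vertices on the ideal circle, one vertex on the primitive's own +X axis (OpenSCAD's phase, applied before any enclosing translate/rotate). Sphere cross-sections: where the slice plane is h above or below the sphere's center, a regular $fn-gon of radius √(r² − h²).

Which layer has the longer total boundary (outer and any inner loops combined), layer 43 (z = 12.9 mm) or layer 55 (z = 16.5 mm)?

Layer 43 (z = 12.9): the cube is present — its section is the full 9.5×24 rectangle (perimeter 67.00 mm); the sphere at (15, 2.5) does not reach this height (|z−center|=8.600 > r=8); the r=11.5 sphere at (13, -0.5) slices to a regular 32-gon of circumradius 3.007 (√(r²−h²) with h=11.1 from center) (perimeter = 2·32·3.007·sin(180°/32) = 18.86 mm); the r=6 cylinder at (4.5, 3.5) contributes a regular 32-gon of circumradius 6 (perimeter = 2·32·6.000·sin(180°/32) = 37.64 mm); Combining (union): the regions partially overlap (shared area 83.24 mm²), so the edge portions inside another operand are dropped and the merged outline is re-measured after clipping — boundary = 88.84 mm. So its perimeter = 88.84 mm. Layer 55 (z = 16.5): the 9.5×24 cube contributes its full rectangle (perimeter 67.00 mm); the r=8 sphere at (15, 2.5) slices to a regular 32-gon of circumradius 6.245 (√(r²−h²) with h=5 from center) (perimeter = 2·32·6.245·sin(180°/32) = 39.18 mm); the r=11.5 sphere at (13, -0.5) contributes a regular 32-gon of circumradius √(11.5²−7.5²) = 8.718 (perimeter = 2·32·8.718·sin(180°/32) = 54.69 mm); the r=6 cylinder at (4.5, 3.5) contributes a regular 32-gon of circumradius 6 (perimeter = 2·32·6.000·sin(180°/32) = 37.64 mm); Merging all regions: the regions partially overlap (shared area 236.27 mm²), so the edge portions inside another operand are dropped and the merged outline is re-measured after clipping — boundary = 100.22 mm. So its perimeter = 100.22 mm. Layer 55 is larger (100.22 vs 88.84 mm).

layer 55 (z = 16.5 mm)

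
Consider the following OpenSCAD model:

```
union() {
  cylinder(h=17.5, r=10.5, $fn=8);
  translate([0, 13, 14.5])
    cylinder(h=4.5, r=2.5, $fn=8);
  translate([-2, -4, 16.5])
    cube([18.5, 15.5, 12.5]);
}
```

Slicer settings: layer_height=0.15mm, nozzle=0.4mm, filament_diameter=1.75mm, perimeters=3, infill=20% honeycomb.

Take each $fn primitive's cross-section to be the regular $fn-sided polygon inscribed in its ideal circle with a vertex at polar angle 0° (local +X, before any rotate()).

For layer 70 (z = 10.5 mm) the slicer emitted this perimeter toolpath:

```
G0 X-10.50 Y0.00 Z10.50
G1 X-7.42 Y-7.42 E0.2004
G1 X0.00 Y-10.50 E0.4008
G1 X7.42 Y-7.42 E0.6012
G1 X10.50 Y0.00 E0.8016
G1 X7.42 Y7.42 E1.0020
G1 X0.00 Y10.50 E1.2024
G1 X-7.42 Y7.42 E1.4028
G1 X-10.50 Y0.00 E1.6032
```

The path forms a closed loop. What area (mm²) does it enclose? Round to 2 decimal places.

Apply the shoelace formula to the sequence of (X, Y) vertices; enclosed area = 311.64 mm².

311.64 mm²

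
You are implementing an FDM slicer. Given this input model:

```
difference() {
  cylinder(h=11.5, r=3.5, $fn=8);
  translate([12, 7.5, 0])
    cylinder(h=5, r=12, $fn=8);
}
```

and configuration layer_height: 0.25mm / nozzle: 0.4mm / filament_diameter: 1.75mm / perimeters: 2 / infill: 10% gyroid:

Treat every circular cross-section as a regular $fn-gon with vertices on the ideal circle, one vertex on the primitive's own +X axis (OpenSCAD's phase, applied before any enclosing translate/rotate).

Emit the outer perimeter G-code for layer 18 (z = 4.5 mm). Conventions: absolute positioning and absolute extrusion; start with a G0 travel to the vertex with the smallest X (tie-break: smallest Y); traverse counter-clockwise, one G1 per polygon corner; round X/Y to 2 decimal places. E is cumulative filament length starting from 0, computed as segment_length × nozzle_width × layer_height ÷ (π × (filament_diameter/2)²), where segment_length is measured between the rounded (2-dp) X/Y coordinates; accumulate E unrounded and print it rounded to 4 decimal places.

G0 X-3.50 Y0.00 Z4.50
G1 X-2.47 Y-2.47 E0.1113
G1 X0.00 Y-3.50 E0.2225
G1 X2.47 Y-2.47 E0.3338
G1 X3.30 Y-0.47 E0.4238
G1 X2.00 Y2.67 E0.5651
G1 X0.00 Y3.50 E0.6551
G1 X-2.47 Y2.47 E0.7664
G1 X-3.50 Y0.00 E0.8777

At z = 4.5 mm: the r=3.5 cylinder contributes a regular 8-gon of circumradius 3.5; the r=12 cylinder at (12, 7.5) gives a regular 8-gon of circumradius 12 (constant along its height); After the difference (first − rest): starting from the r=3.5 cylinder, the r=12 cylinder at (12, 7.5) partially overlaps it — only the 1.11 mm² overlap (of its 407.29 mm²) is removed, clipping the outline — 1 connected region. The outline is a single polygon with 8 vertices. Extrusion per mm of travel: 0.4 × 0.25 / (π × 0.875²) = 0.041575. Accumulating E over each segment gives final E = 0.8777.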